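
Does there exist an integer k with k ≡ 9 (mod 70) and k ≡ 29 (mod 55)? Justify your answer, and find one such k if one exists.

The moduli are not coprime: gcd(70, 55) = 5. Compatibility requires 5 ∣ (29 − 9) = 20, which holds, so solutions exist.
List candidates k ≡ 9 (mod 70): 9, 79, 149, 219, 289, 359. Modulo 55 these are 9, 24, 39, 54, 14, 29; 359 gives 29 as required.
Verify: 359 = 5·70 + 9 and 359 = 6·55 + 29. ✓

k = 359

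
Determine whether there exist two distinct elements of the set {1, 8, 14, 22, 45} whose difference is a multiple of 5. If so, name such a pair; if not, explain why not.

Two integers differ by a multiple of 5 exactly when they have the same residue mod 5. The residues are 1↦1, 8↦3, 14↦4, 22↦2, 45↦0.
These 5 residues are pairwise different, hence no difference of two elements is divisible by 5.

No such pair exists.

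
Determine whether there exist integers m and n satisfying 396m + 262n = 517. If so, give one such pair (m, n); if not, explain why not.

Both 396 and 262 are divisible by gcd(396, 262) = 2, hence so is any combination 396m + 262n.
But 517 = 2·258 + 1, so 2 ∤ 517.
Hence no integers m, n satisfy the equation.

There are no such integers.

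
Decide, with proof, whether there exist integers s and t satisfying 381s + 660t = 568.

No such integers exist.

gcd(381, 660) = 3, so every integer of the form 381s + 660t is a multiple of 3.
However 568 leaves remainder 1 on division by 3.
Therefore 381s + 660t = 568 has no solution in integers.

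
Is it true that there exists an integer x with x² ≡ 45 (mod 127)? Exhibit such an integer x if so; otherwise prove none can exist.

Apply Euler's criterion with the prime 127: 45 is a quadratic residue iff 45^63 ≡ 1 (mod 127), and a non-residue iff it is ≡ −1.
Squaring successively (mod 127): 45^2 = 2025 ≡ 120; 45^4 ≡ 120² = 14400 ≡ 49; 45^8 ≡ 49² = 2401 ≡ 115; 45^16 ≡ 115² = 13225 ≡ 17; 45^32 ≡ 17² = 289 ≡ 35.
Since 63 = 32 + 16 + 8 + 4 + 2 + 1, 45^63 ≡ 35 · 17 · 115 · 49 · 120 · 45; multiplying out mod 127: 35·17 = 595 ≡ 87, then 87·115 = 10005 ≡ 99, then 99·49 = 4851 ≡ 25, then 25·120 = 3000 ≡ 79, then 79·45 = 3555 ≡ 126. Thus 45^63 ≡ 126 ≡ −1 (mod 127).
By Euler's criterion 45 is a quadratic non-residue mod 127: no x satisfies x² ≡ 45 (mod 127).

There is no such integer.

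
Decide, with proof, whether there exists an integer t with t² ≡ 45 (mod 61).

t = 44

Take t = 44. Then 44² = 1936 = 31·61 + 45, so 44² ≡ 45 (mod 61).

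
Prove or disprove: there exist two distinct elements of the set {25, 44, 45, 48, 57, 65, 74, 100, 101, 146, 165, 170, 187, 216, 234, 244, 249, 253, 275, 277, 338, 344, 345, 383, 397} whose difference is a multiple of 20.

Yes: 25 and 45.

25 mod 20 = 5 and 45 mod 20 = 5, so 45 − 25 = 20 = 1·20.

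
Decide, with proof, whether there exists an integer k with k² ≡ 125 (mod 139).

k = 79 works: 79² = 6241, and 6241 − 125 = 6116 = 44·139.

k = 79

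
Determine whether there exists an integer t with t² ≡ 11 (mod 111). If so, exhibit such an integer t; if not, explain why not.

No, no such integer exists.

Reduce modulo 3, which divides 111: we would need t² ≡ 2 (mod 3).
Squares mod 3 repeat after t = 1 (as (−t)² = t²); for t = 0..1 they are 0, 1.
The set of squares mod 3 is therefore {0, 1}, which does not contain 2.
Hence no integer t has t² ≡ 11 (mod 111).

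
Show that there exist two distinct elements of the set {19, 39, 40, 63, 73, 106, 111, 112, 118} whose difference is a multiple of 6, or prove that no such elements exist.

19 mod 6 = 1 and 73 mod 6 = 1, so 73 − 19 = 54 = 9·6.

19 and 73 are such a pair.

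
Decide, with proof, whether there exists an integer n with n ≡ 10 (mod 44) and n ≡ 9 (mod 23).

gcd(44, 23) = 1, so the Chinese Remainder Theorem guarantees exactly one residue class mod 1012 satisfying both.
Any solution of the first congruence is n = 10 + 44t; substituting into the second, 44t ≡ 9 − 10 ≡ 22 (mod 23).
44 ≡ 21 (mod 23), so this reads 21t ≡ 22 (mod 23). Since 21·11 = 231 = 10·23 + 1, the inverse of 21 mod 23 is 11.
Multiplying by 11: t ≡ 11·22 = 242 ≡ 12 (mod 23).
With t = 12: n = 10 + 44·12 = 538.
Verify: 538 = 12·44 + 10 and 538 = 23·23 + 9. ✓

n = 538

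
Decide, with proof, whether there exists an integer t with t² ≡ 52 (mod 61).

t = 28

t = 28 works: 28² = 784, and 784 − 52 = 732 = 12·61.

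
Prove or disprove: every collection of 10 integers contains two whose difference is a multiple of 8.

Partition the integers by their residue mod 8; there are 8 classes.
Placing 10 integers into 8 classes, some class receives at least two — say a and b.
Equal remainders mean a − b ≡ 0 (mod 8), so 8 divides their difference.

Yes, this is always true.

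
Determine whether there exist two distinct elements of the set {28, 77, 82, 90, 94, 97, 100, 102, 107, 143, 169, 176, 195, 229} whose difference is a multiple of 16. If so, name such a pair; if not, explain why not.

No, no such pair exists.

Two integers differ by a multiple of 16 exactly when they have the same residue mod 16. The residues are 28↦12, 77↦13, 82↦2, 90↦10, 94↦14, 97↦1, 100↦4, 102↦6, 107↦11, 143↦15, 169↦9, 176↦0, 195↦3, 229↦5.
These 14 residues are pairwise different, hence no difference of two elements is divisible by 16.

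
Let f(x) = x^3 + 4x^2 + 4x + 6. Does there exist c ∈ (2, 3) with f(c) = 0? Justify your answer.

No.

f(2) = 38 and f(3) = 81, both positive, so a sign-change argument is unavailable; we show f keeps this sign on the whole interval.
Shift to the endpoint 2: with x = 2 + u (0 < u < 1), one computes f(2 + u) = u^3 + 10u^2 + 32u + 38.
All 4 nonzero coefficients of this polynomial in u are positive; hence for u > 0 the value is a sum of positive terms (the constant 38 among them).
Therefore f(x) > 0 throughout (2, 3), and f has no zero there.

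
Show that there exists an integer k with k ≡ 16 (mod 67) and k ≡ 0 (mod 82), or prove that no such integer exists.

The moduli 67 and 82 are coprime, so by the Chinese Remainder Theorem a unique solution modulo 5494 exists.
Write k = 16 + 67t and require 16 + 67t ≡ 0 (mod 82), i.e. 67t ≡ 66 (mod 82).
Since 67·71 = 4757 = 58·82 + 1, the inverse of 67 mod 82 is 71.
Multiplying by 71: t ≡ 71·66 = 4686 ≡ 12 (mod 82).
Taking t = 12 gives k = 16 + 67·12 = 820.
Indeed 820 ≡ 16 (mod 67) and 820 ≡ 0 (mod 82).

k = 820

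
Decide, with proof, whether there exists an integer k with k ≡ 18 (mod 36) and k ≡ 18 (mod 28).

k = 18

Here gcd(36, 28) = 4, and both 18 and 18 leave remainder 2 mod 4, so the system is consistent.
The smallest candidate k = 18 works directly: 18 ≡ 18 (mod 28).
Indeed 18 ≡ 18 (mod 36) and 18 ≡ 18 (mod 28).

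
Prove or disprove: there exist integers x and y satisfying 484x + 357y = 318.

Since gcd(484, 357) = 1, every integer is an integer combination of 484 and 357.
Dividing repeatedly: 484 = 1·357 + 127, 357 = 2·127 + 103, 127 = 1·103 + 24, 103 = 4·24 + 7, 24 = 3·7 + 3, 7 = 2·3 + 1, 3 = 3·1 + 0.
Unwinding: 1 = 7 − 2·3 = 7 − 2·(24 − 3·7) = −2·24 + 7·7 = −2·24 + 7·(103 − 4·24) = 7·103 − 30·24 = 7·103 − 30·(127 − 1·103) = −30·127 + 37·103 = −30·127 + 37·(357 − 2·127) = 37·357 − 104·127 = 37·357 − 104·(484 − 1·357) = −104·484 + 141·357, i.e. 484·(-104) + 357·141 = 1.
Times 318: 484·(-33072) + 357·44838 = 318, so (-33072, 44838) solves it.
Shifting by a multiple of (357, −484) keeps it a solution: x = -33072 + 93·357 = 129, y = 44838 − 93·484 = -174.
Indeed 484·129 + 357·(-174) = 62436 − 62118 = 318.

x = 129, y = -174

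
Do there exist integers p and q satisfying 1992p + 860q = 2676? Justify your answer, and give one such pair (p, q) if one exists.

gcd(1992, 860) = 4, and 4 divides 2676, so integer solutions exist.
Dividing through by 4 reduces the equation to 498p + 215q = 669.
Run the Euclidean algorithm on 498 and 215: 498 = 2·215 + 68, 215 = 3·68 + 11, 68 = 6·11 + 2, 11 = 5·2 + 1, 2 = 2·1 + 0.
Working back up the chain: 1 = 11 − 5·2 = 11 − 5·(68 − 6·11) = −5·68 + 31·11 = −5·68 + 31·(215 − 3·68) = 31·215 − 98·68 = 31·215 − 98·(498 − 2·215) = −98·498 + 227·215. So 498·(-98) + 215·227 = 1.
Multiplying through by 669: p = (-98)·669 = -65562, q = 227·669 = 151863 is a solution.
Adding 305·215 to p and subtracting 305·498 from q gives the tidier solution (13, -27).
Check: 1992·13 + 860·(-27) = 25896 − 23220 = 2676. ✓

p = 13, q = -27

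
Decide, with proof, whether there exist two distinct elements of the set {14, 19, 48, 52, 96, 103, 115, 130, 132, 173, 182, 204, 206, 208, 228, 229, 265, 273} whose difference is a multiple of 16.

The pair (14, 206) works.

Reduce each element mod 16: 14↦14, 19↦3, 48↦0, 52↦4, 96↦0, 103↦7, 115↦3, 130↦2, 132↦4, 173↦13, 182↦6, 204↦12, 206↦14, 208↦0, 228↦4, 229↦5, 265↦9, 273↦1. The residue 14 repeats (at 14 and 206), and 206 − 14 = 192 = 12·16.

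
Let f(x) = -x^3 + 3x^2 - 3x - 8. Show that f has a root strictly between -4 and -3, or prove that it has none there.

The endpoint values f(-4) = 116 and f(-3) = 55 are both positive. Claim: f(x) > 0 for every x in (-4, -3).
Shift to the endpoint -3: with x = -3 − u (0 < u < 1), one computes f(-3 − u) = u^3 + 12u^2 + 48u + 55.
All 4 nonzero coefficients of this polynomial in u are positive; hence for u > 0 the value is a sum of positive terms (the constant 55 among them).
So f is strictly positive on (-4, -3); no root exists in the interval.

No such root exists.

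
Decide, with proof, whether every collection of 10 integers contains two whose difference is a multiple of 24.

No, the set {99, 100, 101, 102, 103, 104, 105, 106, 107, 108} is a counterexample.

Consider the 10 integers 99, 100, …, 108. They lie in distinct residue classes modulo 24, since 10 ≤ 24.
No two share a residue, so no pair has difference divisible by 24; the claim fails for this set.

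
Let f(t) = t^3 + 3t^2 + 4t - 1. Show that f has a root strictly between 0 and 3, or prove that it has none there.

f(0) = -1 and f(3) = 65, which have opposite signs.
f is continuous everywhere (it is a polynomial), in particular on [0, 3].
By the Intermediate Value Theorem, f takes the value 0 somewhere in the open interval.

Yes, f has a root in the interval.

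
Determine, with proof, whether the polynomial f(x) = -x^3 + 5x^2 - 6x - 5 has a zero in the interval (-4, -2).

f(-4) = 163 and f(-2) = 35, both positive, so a sign-change argument is unavailable; we show f keeps this sign on the whole interval.
Shift to the endpoint -2: with x = -2 − u (0 < u < 2), one computes f(-2 − u) = u^3 + 11u^2 + 38u + 35.
All 4 nonzero coefficients of this polynomial in u are positive; hence for u > 0 the value is a sum of positive terms (the constant 35 among them).
Therefore f(x) > 0 throughout (-4, -2), and f has no zero there.

No.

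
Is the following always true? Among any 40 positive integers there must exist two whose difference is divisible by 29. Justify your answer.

There are exactly 29 possible remainders on division by 29.
With 40 integers and only 29 classes, the pigeonhole principle forces two of them, say a and b, into the same class.
Then a ≡ b (mod 29), i.e. 29 ∣ (a − b).

True.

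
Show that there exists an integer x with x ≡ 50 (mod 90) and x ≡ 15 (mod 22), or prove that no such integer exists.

No such integer exists.

Reduce both congruences modulo 2, which divides 90 and 22: they say x ≡ 50 (mod 2) and x ≡ 15 (mod 2).
But 50 mod 2 = 0 while 15 mod 2 = 1, a contradiction.
Therefore no such x exists.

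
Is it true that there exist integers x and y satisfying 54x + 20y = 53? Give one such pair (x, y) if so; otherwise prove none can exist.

Any value of 54x + 20y is a multiple of gcd(54, 20) = 2.
But 53 = 2·26 + 1, so 2 ∤ 53.
Therefore 54x + 20y = 53 has no solution in integers.

There are no such integers.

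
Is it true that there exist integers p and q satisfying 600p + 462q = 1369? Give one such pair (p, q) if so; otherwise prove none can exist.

gcd(600, 462) = 6, so every integer of the form 600p + 462q is a multiple of 6.
However 1369 leaves remainder 1 on division by 6.
Hence no integers p, q satisfy the equation.

No, no such integers exist.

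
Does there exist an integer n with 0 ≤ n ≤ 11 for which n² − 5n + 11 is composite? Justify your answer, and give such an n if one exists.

n = 11

At n = 11: 11² − 5·11 + 11 = 77 = 7·11, which is composite.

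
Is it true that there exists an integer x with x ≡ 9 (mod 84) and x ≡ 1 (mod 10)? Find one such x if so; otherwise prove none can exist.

x = 261

Here gcd(84, 10) = 2, and both 9 and 1 leave remainder 1 mod 2, so the system is consistent.
The integers ≡ 9 (mod 84) are 9, 93, 177, 261, …; their remainders mod 10 are 9, 3, 7, 1, so x = 261 is the first that is ≡ 1 (mod 10).
Indeed 261 ≡ 9 (mod 84) and 261 ≡ 1 (mod 10).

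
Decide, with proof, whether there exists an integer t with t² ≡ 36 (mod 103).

t = 97

Take t = 97. Then 97² = 9409 = 91·103 + 36, so 97² ≡ 36 (mod 103).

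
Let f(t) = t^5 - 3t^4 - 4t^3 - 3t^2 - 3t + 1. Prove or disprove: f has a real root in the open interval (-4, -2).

f(-4) = -1571 and f(-2) = -53, both negative, so a sign-change argument is unavailable; we show f keeps this sign on the whole interval.
Shift to the endpoint -2: with t = -2 − u (0 < u < 2), one computes f(-2 − u) = -u^5 - 13u^4 - 60u^3 - 131u^2 - 137u - 53.
All 6 nonzero coefficients of this polynomial in u are negative; hence for u > 0 the value is a sum of negative terms (the constant -53 among them).
So f is strictly negative on (-4, -2); no root exists in the interval.

No.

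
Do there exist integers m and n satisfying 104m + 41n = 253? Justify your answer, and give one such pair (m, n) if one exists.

104 and 41 are coprime, so 104m + 41n ranges over all of ℤ.
Run the Euclidean algorithm on 104 and 41: 104 = 2·41 + 22, 41 = 1·22 + 19, 22 = 1·19 + 3, 19 = 6·3 + 1, 3 = 3·1 + 0.
Back-substituting, 1 = 19 − 6·3 = 19 − 6·(22 − 1·19) = −6·22 + 7·19 = −6·22 + 7·(41 − 1·22) = 7·41 − 13·22 = 7·41 − 13·(104 − 2·41) = −13·104 + 33·41; that is, 104·(-13) + 41·33 = 1.
Multiplying through by 253: m = (-13)·253 = -3289, n = 33·253 = 8349 is a solution.
Adding 81·41 to m and subtracting 81·104 from n gives the tidier solution (32, -75).
Check: 104·32 + 41·(-75) = 3328 − 3075 = 253. ✓

m = 32, n = -75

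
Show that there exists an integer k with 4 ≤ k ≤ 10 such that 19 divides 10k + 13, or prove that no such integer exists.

The values of 10k + 13 for k = 4, 5, …, 10 are 53, 63, 73, 83, 93, 103, 113; reduced mod 19 these are 15, 6, 16, 7, 17, 8, 18.
Since 0 is absent from this list, 19 ∤ 10k + 13 for every k with 4 ≤ k ≤ 10.

No such integer k in that range exists.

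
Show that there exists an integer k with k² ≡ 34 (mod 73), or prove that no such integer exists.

No such integer exists.

Apply Euler's criterion with the prime 73: 34 is a quadratic residue iff 34^36 ≡ 1 (mod 73), and a non-residue iff it is ≡ −1.
Repeated squaring mod 73: 34^2 = 1156 ≡ 61; 34^4 ≡ 61² = 3721 ≡ 71; 34^8 ≡ 71² = 5041 ≡ 4; 34^16 ≡ 4² = 16 ≡ 16; 34^32 ≡ 16² = 256 ≡ 37.
Since 36 = 32 + 4, 34^36 ≡ 37 · 71; multiplying out mod 73: 37·71 = 2627 ≡ 72. Thus 34^36 ≡ 72 ≡ −1 (mod 73).
The value −1 means 34 is a non-residue modulo 73, so k² ≡ 34 (mod 73) is impossible.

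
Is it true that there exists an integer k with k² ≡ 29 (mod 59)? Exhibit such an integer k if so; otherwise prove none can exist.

k = 41 works: 41² = 1681, and 1681 − 29 = 1652 = 28·59.

k = 41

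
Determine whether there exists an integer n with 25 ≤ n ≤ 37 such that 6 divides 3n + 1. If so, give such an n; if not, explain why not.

For n = 25, 26, …, 37 the values of 3n + 1 modulo 6 are 4, 1, 4, 1, 4, 1, 4, 1, 4, 1, 4, 1, 4 respectively.
Since 0 is absent from this list, 6 ∤ 3n + 1 for every n with 25 ≤ n ≤ 37.

No, no such integer n in that range exists.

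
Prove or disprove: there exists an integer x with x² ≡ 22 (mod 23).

23 is prime, so by Euler's criterion 22 is a square mod 23 iff 22^((23−1)/2) = 22^11 ≡ 1 (mod 23).
Repeated squaring mod 23: 22^2 = 484 ≡ 1; 22^4 ≡ 1² = 1 ≡ 1; 22^8 ≡ 1² = 1 ≡ 1.
Since 11 = 8 + 2 + 1, 22^11 ≡ 1 · 1 · 22; multiplying out mod 23: 1·1 = 1 ≡ 1, then 1·22 = 22 ≡ 22. Thus 22^11 ≡ 22 ≡ −1 (mod 23).
By Euler's criterion 22 is a quadratic non-residue mod 23: no x satisfies x² ≡ 22 (mod 23).

No, no such integer exists.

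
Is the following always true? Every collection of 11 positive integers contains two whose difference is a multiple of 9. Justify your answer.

There are exactly 9 possible remainders on division by 9.
With 11 integers and only 9 classes, the pigeonhole principle forces two of them, say a and b, into the same class.
Their difference a − b is then a multiple of 9.

Yes.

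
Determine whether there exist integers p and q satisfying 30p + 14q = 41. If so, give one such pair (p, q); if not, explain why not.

There are no such integers.

gcd(30, 14) = 2, so every integer of the form 30p + 14q is a multiple of 2.
But 41 is not a multiple of 2 (it leaves remainder 1).
So the equation is unsolvable over ℤ.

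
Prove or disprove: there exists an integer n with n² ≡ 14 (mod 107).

n = 96 works: 96² = 9216, and 9216 − 14 = 9202 = 86·107.

n = 96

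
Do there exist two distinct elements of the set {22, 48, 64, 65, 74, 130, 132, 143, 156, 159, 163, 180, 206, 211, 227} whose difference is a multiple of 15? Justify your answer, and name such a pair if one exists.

Residues mod 15: 22↦7, 48↦3, 64↦4, 65↦5, 74↦14, 130↦10, 132↦12, 143↦8, 156↦6, 159↦9, 163↦13, 180↦0, 206↦11, 211↦1, 227↦2.
These 15 residues are pairwise different, hence no difference of two elements is divisible by 15.

No, no such pair exists.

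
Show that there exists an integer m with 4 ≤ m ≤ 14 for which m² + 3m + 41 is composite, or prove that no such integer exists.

m = 13

At m = 13: 13² + 3·13 + 41 = 249 = 3·83, which is composite.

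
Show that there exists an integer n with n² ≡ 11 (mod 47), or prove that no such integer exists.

There is no such integer.

Apply Euler's criterion with the prime 47: 11 is a quadratic residue iff 11^23 ≡ 1 (mod 47), and a non-residue iff it is ≡ −1.
Squaring successively (mod 47): 11^2 = 121 ≡ 27; 11^4 ≡ 27² = 729 ≡ 24; 11^8 ≡ 24² = 576 ≡ 12; 11^16 ≡ 12² = 144 ≡ 3.
Since 23 = 16 + 4 + 2 + 1, 11^23 ≡ 3 · 24 · 27 · 11; multiplying out mod 47: 3·24 = 72 ≡ 25, then 25·27 = 675 ≡ 17, then 17·11 = 187 ≡ 46. Thus 11^23 ≡ 46 ≡ −1 (mod 47).
The value −1 means 11 is a non-residue modulo 47, so n² ≡ 11 (mod 47) is impossible.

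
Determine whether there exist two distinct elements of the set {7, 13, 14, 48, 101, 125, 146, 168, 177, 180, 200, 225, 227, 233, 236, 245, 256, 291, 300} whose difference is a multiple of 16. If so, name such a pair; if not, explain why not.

The pair (13, 125) works.

Reduce each element mod 16: 7↦7, 13↦13, 14↦14, 48↦0, 101↦5, 125↦13, 146↦2, 168↦8, 177↦1, 180↦4, 200↦8, 225↦1, 227↦3, 233↦9, 236↦12, 245↦5, 256↦0, 291↦3, 300↦12. The residue 13 repeats (at 13 and 125), and 125 − 13 = 112 = 7·16.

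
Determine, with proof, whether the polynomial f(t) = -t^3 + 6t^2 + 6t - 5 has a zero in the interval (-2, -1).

f(-2) = 15 and f(-1) = -4, which have opposite signs.
f is continuous everywhere (it is a polynomial), in particular on [-2, -1].
By the Intermediate Value Theorem, f takes the value 0 somewhere in the open interval.

Such a root exists.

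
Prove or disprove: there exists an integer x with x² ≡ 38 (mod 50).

Reduce modulo 5, which divides 50: we would need x² ≡ 3 (mod 5).
Computing x² mod 5 for x = 0, 1, …, 2 (enough, by the symmetry x ↦ 5 − x) gives 0, 1, 4.
The set of squares mod 5 is therefore {0, 1, 4}, which does not contain 3.
Hence no integer x has x² ≡ 38 (mod 50).

No such integer exists.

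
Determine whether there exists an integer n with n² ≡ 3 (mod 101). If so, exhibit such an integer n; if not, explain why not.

Apply Euler's criterion with the prime 101: 3 is a quadratic residue iff 3^50 ≡ 1 (mod 101), and a non-residue iff it is ≡ −1.
Squaring successively (mod 101): 3^2 = 9 ≡ 9; 3^4 ≡ 9² = 81 ≡ 81; 3^8 ≡ 81² = 6561 ≡ 97; 3^16 ≡ 97² = 9409 ≡ 16; 3^32 ≡ 16² = 256 ≡ 54.
Since 50 = 32 + 16 + 2, 3^50 ≡ 54 · 16 · 9; multiplying out mod 101: 54·16 = 864 ≡ 56, then 56·9 = 504 ≡ 100. Thus 3^50 ≡ 100 ≡ −1 (mod 101).
The value −1 means 3 is a non-residue modulo 101, so n² ≡ 3 (mod 101) is impossible.

No, no such integer exists.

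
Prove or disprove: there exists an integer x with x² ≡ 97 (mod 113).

x = 53

x = 53 works: 53² = 2809, and 2809 − 97 = 2712 = 24·113.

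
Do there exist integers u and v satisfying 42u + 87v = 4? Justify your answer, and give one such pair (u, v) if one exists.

Any value of 42u + 87v is a multiple of gcd(42, 87) = 3.
But 4 is not a multiple of 3 (it leaves remainder 1).
Hence no integers u, v satisfy the equation.

There are no such integers.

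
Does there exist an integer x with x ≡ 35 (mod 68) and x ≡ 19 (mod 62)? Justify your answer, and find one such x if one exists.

gcd(68, 62) = 2. A simultaneous solution exists iff 35 ≡ 19 (mod 2); here 35 mod 2 = 1 = 19 mod 2, so it does.
Write x = 35 + 68t. Then 68t ≡ 19 − 35 ≡ 46 (mod 62); dividing through by 2 gives 34t ≡ 23 (mod 31).
34 ≡ 3 (mod 31), so this reads 3t ≡ 23 (mod 31). Invert 3 mod 31 by the Euclidean algorithm: 31 = 10·3 + 1, 3 = 3·1 + 0; back-substituting, 1 = 31 − 10·3. Hence 3·(-10) ≡ 1, so 3⁻¹ ≡ -10 ≡ 21 (mod 31).
Multiplying by 21: t ≡ 21·23 = 483 ≡ 18 (mod 31).
Then x = 35 + 68·18 = 1259.
Verify: 1259 = 18·68 + 35 and 1259 = 20·62 + 19. ✓

x = 1259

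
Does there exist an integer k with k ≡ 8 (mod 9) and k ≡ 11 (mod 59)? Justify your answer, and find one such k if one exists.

k = 188

gcd(9, 59) = 1, so the Chinese Remainder Theorem guarantees exactly one residue class mod 531 satisfying both.
Any solution of the first congruence is k = 8 + 9t; substituting into the second, 9t ≡ 11 − 8 ≡ 3 (mod 59).
Note 9·46 = 414 ≡ 1 (mod 59) (as 414 − 1 = 7·59), so 9⁻¹ ≡ 46.
Multiplying by 46: t ≡ 46·3 = 138 ≡ 20 (mod 59).
With t = 20: k = 8 + 9·20 = 188.
Check: 188 mod 9 = 8, 188 mod 59 = 11. ✓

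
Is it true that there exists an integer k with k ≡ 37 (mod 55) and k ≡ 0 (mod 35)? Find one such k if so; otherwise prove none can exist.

No, no such integer exists.

Both moduli are multiples of 5 = gcd(55, 35), so any solution would satisfy k ≡ 37 and k ≡ 0 modulo 5 simultaneously.
But 37 mod 5 = 2 while 0 mod 5 = 0, a contradiction.
So no integer satisfies both congruences.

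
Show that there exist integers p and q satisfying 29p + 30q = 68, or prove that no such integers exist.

p = 22, q = -19

Since gcd(29, 30) = 1, every integer is an integer combination of 29 and 30.
Run the Euclidean algorithm on 30 and 29: 30 = 1·29 + 1, 29 = 29·1 + 0.
Back-substituting, 1 = 30 − 1·29; that is, 29·(-1) + 30·1 = 1.
Times 68: 29·(-68) + 30·68 = 68, so (-68, 68) solves it.
The general solution is p = -68 + 30k, q = 68 − 29k; taking k = 3 gives the smaller pair p = 22, q = -19.
Indeed 29·22 + 30·(-19) = 638 − 570 = 68.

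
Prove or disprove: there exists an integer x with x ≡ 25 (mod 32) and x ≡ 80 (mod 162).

Both moduli are multiples of 2 = gcd(32, 162), so any solution would satisfy x ≡ 25 and x ≡ 80 modulo 2 simultaneously.
But 25 mod 2 = 1 while 80 mod 2 = 0, a contradiction.
Hence the system has no solution.

No such integer exists.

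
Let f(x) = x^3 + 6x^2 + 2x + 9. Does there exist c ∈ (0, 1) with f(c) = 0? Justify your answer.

The endpoint values f(0) = 9 and f(1) = 18 are both positive. Claim: f(x) > 0 for every x in (0, 1).
Every nonzero coefficient of f(x) = x^3 + 6x^2 + 2x + 9 is positive; for x > 0 each term then has that sign, and the constant term 9 is strictly positive.
So f is strictly positive on (0, 1); no root exists in the interval.

f has no root in that interval.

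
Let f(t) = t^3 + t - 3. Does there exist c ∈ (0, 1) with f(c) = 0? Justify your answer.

No.

Evaluate at the endpoints: f(0) = -3, f(1) = -1 — same sign (negative).
f'(t) = 3t^2 + 1 has discriminant 0² − 4·3·1 = -12 < 0, so f' has no real roots and is positive for every real t.
Hence f is strictly increasing on ℝ, and in particular on [0, 1]. A strictly monotone function with same-sign endpoint values stays negative on the whole interval, so f has no zero in (0, 1).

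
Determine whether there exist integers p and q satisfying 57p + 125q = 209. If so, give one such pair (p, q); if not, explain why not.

Since gcd(57, 125) = 1, every integer is an integer combination of 57 and 125.
Run the Euclidean algorithm on 125 and 57: 125 = 2·57 + 11, 57 = 5·11 + 2, 11 = 5·2 + 1, 2 = 2·1 + 0.
Working back up the chain: 1 = 11 − 5·2 = 11 − 5·(57 − 5·11) = −5·57 + 26·11 = −5·57 + 26·(125 − 2·57) = 26·125 − 57·57. So 57·(-57) + 125·26 = 1.
Times 209: 57·(-11913) + 125·5434 = 209, so (-11913, 5434) solves it.
The general solution is p = -11913 + 125k, q = 5434 − 57k; taking k = 96 gives the smaller pair p = 87, q = -38.
Check: 57·87 + 125·(-38) = 4959 − 4750 = 209. ✓

p = 87, q = -38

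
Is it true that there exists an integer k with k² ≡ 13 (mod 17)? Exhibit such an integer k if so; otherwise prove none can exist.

k = 9 works: 9² = 81, and 81 − 13 = 68 = 4·17.

k = 9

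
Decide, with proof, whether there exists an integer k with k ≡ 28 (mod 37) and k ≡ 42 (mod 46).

k = 916

The moduli 37 and 46 are coprime, so by the Chinese Remainder Theorem a unique solution modulo 1702 exists.
Write k = 28 + 37t and require 28 + 37t ≡ 42 (mod 46), i.e. 37t ≡ 14 (mod 46).
Since 37·5 = 185 = 4·46 + 1, the inverse of 37 mod 46 is 5.
Multiplying by 5: t ≡ 5·14 = 70 ≡ 24 (mod 46).
With t = 24: k = 28 + 37·24 = 916.
Indeed 916 ≡ 28 (mod 37) and 916 ≡ 42 (mod 46).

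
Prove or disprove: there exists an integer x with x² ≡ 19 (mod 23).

Apply Euler's criterion with the prime 23: 19 is a quadratic residue iff 19^11 ≡ 1 (mod 23), and a non-residue iff it is ≡ −1.
Repeated squaring mod 23: 19^2 = 361 ≡ 16; 19^4 ≡ 16² = 256 ≡ 3; 19^8 ≡ 3² = 9 ≡ 9.
Since 11 = 8 + 2 + 1, 19^11 ≡ 9 · 16 · 19; multiplying out mod 23: 9·16 = 144 ≡ 6, then 6·19 = 114 ≡ 22. Thus 19^11 ≡ 22 ≡ −1 (mod 23).
By Euler's criterion 19 is a quadratic non-residue mod 23: no x satisfies x² ≡ 19 (mod 23).

No such integer exists.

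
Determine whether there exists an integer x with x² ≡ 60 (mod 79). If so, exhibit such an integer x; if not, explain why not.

79 is prime, so by Euler's criterion 60 is a square mod 79 iff 60^((79−1)/2) = 60^39 ≡ 1 (mod 79).
Squaring successively (mod 79): 60^2 = 3600 ≡ 45; 60^4 ≡ 45² = 2025 ≡ 50; 60^8 ≡ 50² = 2500 ≡ 51; 60^16 ≡ 51² = 2601 ≡ 73; 60^32 ≡ 73² = 5329 ≡ 36.
Since 39 = 32 + 4 + 2 + 1, 60^39 ≡ 36 · 50 · 45 · 60; multiplying out mod 79: 36·50 = 1800 ≡ 62, then 62·45 = 2790 ≡ 25, then 25·60 = 1500 ≡ 78. Thus 60^39 ≡ 78 ≡ −1 (mod 79).
The value −1 means 60 is a non-residue modulo 79, so x² ≡ 60 (mod 79) is impossible.

There is no such integer.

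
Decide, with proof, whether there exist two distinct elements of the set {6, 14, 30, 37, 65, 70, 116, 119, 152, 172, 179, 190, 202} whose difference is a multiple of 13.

Reduce each element modulo 13: 6↦6, 14↦1, 30↦4, 37↦11, 65↦0, 70↦5, 116↦12, 119↦2, 152↦9, 172↦3, 179↦10, 190↦8, 202↦7.
No residue repeats among the 13 elements, so no pair has difference ≡ 0 (mod 13).

No such pair exists.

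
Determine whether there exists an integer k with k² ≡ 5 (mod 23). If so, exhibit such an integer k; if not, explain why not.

There is no such integer.

23 is prime, so by Euler's criterion 5 is a square mod 23 iff 5^((23−1)/2) = 5^11 ≡ 1 (mod 23).
Squaring successively (mod 23): 5^2 = 25 ≡ 2; 5^4 ≡ 2² = 4 ≡ 4; 5^8 ≡ 4² = 16 ≡ 16.
Since 11 = 8 + 2 + 1, 5^11 ≡ 16 · 2 · 5; multiplying out mod 23: 16·2 = 32 ≡ 9, then 9·5 = 45 ≡ 22. Thus 5^11 ≡ 22 ≡ −1 (mod 23).
By Euler's criterion 5 is a quadratic non-residue mod 23: no k satisfies k² ≡ 5 (mod 23).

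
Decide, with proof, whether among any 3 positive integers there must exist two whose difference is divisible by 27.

Try 3 consecutive integers, 102, 103, 104. Their remainders mod 27 are 21, 22, 23 — pairwise different, as any 3 ≤ 27 consecutive integers have distinct residues.
Any two of them differ by at most 2 < 27 and by at least 1, so no difference is a multiple of 27.

No; for instance {102, 103, 104} is a counterexample.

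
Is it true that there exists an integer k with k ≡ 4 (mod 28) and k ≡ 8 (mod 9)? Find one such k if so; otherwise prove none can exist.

The moduli 28 and 9 are coprime, so by the Chinese Remainder Theorem a unique solution modulo 252 exists.
Any solution of the first congruence is k = 4 + 28t; substituting into the second, 28t ≡ 8 − 4 ≡ 4 (mod 9).
28 ≡ 1 (mod 9), so this reads 1t ≡ 4 (mod 9). So t ≡ 4 (mod 9).
Taking t = 4 gives k = 4 + 28·4 = 116.
Verify: 116 = 4·28 + 4 and 116 = 12·9 + 8. ✓

k = 116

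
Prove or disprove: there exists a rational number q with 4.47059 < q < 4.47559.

q = 85/19

Scale by 19: the interval becomes (84.94121, 85.03621), which contains the integer 85.
Dividing back, 4.47059 < 85/19 < 4.47559, and 85/19 is rational.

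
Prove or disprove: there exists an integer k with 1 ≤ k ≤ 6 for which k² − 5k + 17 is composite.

No, no such integer k in that range exists.

The values for k = 1, 2, …, 6 are 13, 11, 11, 13, 17, 23, and each of these is prime.
So no value in the range makes the expression composite.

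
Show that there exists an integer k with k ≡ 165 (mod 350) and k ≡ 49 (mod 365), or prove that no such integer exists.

Both moduli are multiples of 5 = gcd(350, 365), so any solution would satisfy k ≡ 165 and k ≡ 49 modulo 5 simultaneously.
These are incompatible: 165 − 49 = 116 is not divisible by 5.
Hence the system has no solution.

No, no such integer exists.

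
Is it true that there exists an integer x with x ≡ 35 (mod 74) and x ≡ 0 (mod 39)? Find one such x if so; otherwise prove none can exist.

x = 2847

Since 74 and 39 share no common factor, CRT says the pair of congruences has a solution (unique mod 2886).
Write x = 35 + 74t and require 35 + 74t ≡ 0 (mod 39), i.e. 74t ≡ 4 (mod 39).
74 ≡ 35 (mod 39), so this reads 35t ≡ 4 (mod 39). Note 35·29 = 1015 ≡ 1 (mod 39) (as 1015 − 1 = 26·39), so 35⁻¹ ≡ 29.
Therefore t ≡ 29·4 = 116 ≡ 38 (mod 39).
With t = 38: x = 35 + 74·38 = 2847.
Indeed 2847 ≡ 35 (mod 74) and 2847 ≡ 0 (mod 39).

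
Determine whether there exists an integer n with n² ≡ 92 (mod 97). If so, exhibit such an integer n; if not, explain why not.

97 is prime, so by Euler's criterion 92 is a square mod 97 iff 92^((97−1)/2) = 92^48 ≡ 1 (mod 97).
Squaring successively (mod 97): 92^2 = 8464 ≡ 25; 92^4 ≡ 25² = 625 ≡ 43; 92^8 ≡ 43² = 1849 ≡ 6; 92^16 ≡ 6² = 36 ≡ 36; 92^32 ≡ 36² = 1296 ≡ 35.
Since 48 = 32 + 16, 92^48 ≡ 35 · 36; multiplying out mod 97: 35·36 = 1260 ≡ 96. Thus 92^48 ≡ 96 ≡ −1 (mod 97).
The value −1 means 92 is a non-residue modulo 97, so n² ≡ 92 (mod 97) is impossible.

No, no such integer exists.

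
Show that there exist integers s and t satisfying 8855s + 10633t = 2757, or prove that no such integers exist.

No such integers exist.

Both 8855 and 10633 are divisible by gcd(8855, 10633) = 7, hence so is any combination 8855s + 10633t.
But 2757 is not a multiple of 7 (it leaves remainder 6).
Hence no integers s, t satisfy the equation.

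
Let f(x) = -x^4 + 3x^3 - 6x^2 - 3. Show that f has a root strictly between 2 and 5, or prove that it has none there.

The endpoint values f(2) = -19 and f(5) = -403 are both negative. Claim: f(x) < 0 for every x in (2, 5).
Substitute x = 2 + u, where 0 < u < 3 on the interval. Expanding, f(2 + u) = -u^4 - 5u^3 - 12u^2 - 20u - 19.
All 5 nonzero coefficients of this polynomial in u are negative; hence for u > 0 the value is a sum of negative terms (the constant -19 among them).
Therefore f(x) < 0 throughout (2, 5), and f has no zero there.

No.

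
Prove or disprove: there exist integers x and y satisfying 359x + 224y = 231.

x = 161, y = -257

Since gcd(359, 224) = 1, every integer is an integer combination of 359 and 224.
Euclidean algorithm: 359 = 1·224 + 135, 224 = 1·135 + 89, 135 = 1·89 + 46, 89 = 1·46 + 43, 46 = 1·43 + 3, 43 = 14·3 + 1, 3 = 3·1 + 0.
Working back up the chain: 1 = 43 − 14·3 = 43 − 14·(46 − 1·43) = −14·46 + 15·43 = −14·46 + 15·(89 − 1·46) = 15·89 − 29·46 = 15·89 − 29·(135 − 1·89) = −29·135 + 44·89 = −29·135 + 44·(224 − 1·135) = 44·224 − 73·135 = 44·224 − 73·(359 − 1·224) = −73·359 + 117·224. So 359·(-73) + 224·117 = 1.
Scaling by 231 gives the particular solution (x, y) = (-16863, 27027).
Shifting by a multiple of (224, −359) keeps it a solution: x = -16863 + 76·224 = 161, y = 27027 − 76·359 = -257.
Indeed 359·161 + 224·(-257) = 57799 − 57568 = 231.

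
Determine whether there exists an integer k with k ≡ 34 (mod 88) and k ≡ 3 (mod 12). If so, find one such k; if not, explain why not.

There is no such integer.

Reduce both congruences modulo 4, which divides 88 and 12: they say k ≡ 34 (mod 4) and k ≡ 3 (mod 4).
However 34 ≡ 2 and 3 ≡ 3 (mod 4), and 2 ≠ 3.
Therefore no such k exists.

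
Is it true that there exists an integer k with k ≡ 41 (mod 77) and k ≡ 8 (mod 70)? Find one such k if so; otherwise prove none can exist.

No, no such integer exists.

Reduce both congruences modulo 7, which divides 77 and 70: they say k ≡ 41 (mod 7) and k ≡ 8 (mod 7).
These are incompatible: 41 − 8 = 33 is not divisible by 7.
So no integer satisfies both congruences.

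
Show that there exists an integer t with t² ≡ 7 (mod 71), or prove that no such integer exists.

71 is prime, so by Euler's criterion 7 is a square mod 71 iff 7^((71−1)/2) = 7^35 ≡ 1 (mod 71).
Squaring successively (mod 71): 7^2 = 49 ≡ 49; 7^4 ≡ 49² = 2401 ≡ 58; 7^8 ≡ 58² = 3364 ≡ 27; 7^16 ≡ 27² = 729 ≡ 19; 7^32 ≡ 19² = 361 ≡ 6.
Since 35 = 32 + 2 + 1, 7^35 ≡ 6 · 49 · 7; multiplying out mod 71: 6·49 = 294 ≡ 10, then 10·7 = 70 ≡ 70. Thus 7^35 ≡ 70 ≡ −1 (mod 71).
By Euler's criterion 7 is a quadratic non-residue mod 71: no t satisfies t² ≡ 7 (mod 71).

There is no such integer.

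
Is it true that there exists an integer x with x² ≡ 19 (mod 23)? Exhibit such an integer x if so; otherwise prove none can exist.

There is no such integer.

23 is prime, so by Euler's criterion 19 is a square mod 23 iff 19^((23−1)/2) = 19^11 ≡ 1 (mod 23).
Squaring successively (mod 23): 19^2 = 361 ≡ 16; 19^4 ≡ 16² = 256 ≡ 3; 19^8 ≡ 3² = 9 ≡ 9.
Since 11 = 8 + 2 + 1, 19^11 ≡ 9 · 16 · 19; multiplying out mod 23: 9·16 = 144 ≡ 6, then 6·19 = 114 ≡ 22. Thus 19^11 ≡ 22 ≡ −1 (mod 23).
The value −1 means 19 is a non-residue modulo 23, so x² ≡ 19 (mod 23) is impossible.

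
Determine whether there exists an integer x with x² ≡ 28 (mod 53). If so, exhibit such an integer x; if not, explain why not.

Take x = 44. Then 44² = 1936 = 36·53 + 28, so 44² ≡ 28 (mod 53).

x = 44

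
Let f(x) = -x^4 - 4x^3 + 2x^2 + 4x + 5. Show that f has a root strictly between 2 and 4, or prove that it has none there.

f(2) = -27 and f(4) = -459, both negative, so a sign-change argument is unavailable; we show f keeps this sign on the whole interval.
Shift to the endpoint 2: with x = 2 + u (0 < u < 2), one computes f(2 + u) = -u^4 - 12u^3 - 46u^2 - 68u - 27.
All 5 nonzero coefficients of this polynomial in u are negative; hence for u > 0 the value is a sum of negative terms (the constant -27 among them).
So f is strictly negative on (2, 4); no root exists in the interval.

No such root exists.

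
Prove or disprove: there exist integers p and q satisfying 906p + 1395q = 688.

gcd(906, 1395) = 3, so every integer of the form 906p + 1395q is a multiple of 3.
But 688 = 3·229 + 1, so 3 ∤ 688.
Therefore 906p + 1395q = 688 has no solution in integers.

There are no such integers.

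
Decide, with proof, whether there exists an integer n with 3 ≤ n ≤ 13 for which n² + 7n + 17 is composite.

n = 6

At n = 6: 6² + 7·6 + 17 = 95 = 5·19, which is composite.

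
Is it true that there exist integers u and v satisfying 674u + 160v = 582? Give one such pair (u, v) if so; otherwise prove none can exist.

Since gcd(674, 160) = 2 and 582 = 2·291, Bézout's identity guarantees a solution.
Dividing through by 2 reduces the equation to 337u + 80v = 291.
Dividing repeatedly: 337 = 4·80 + 17, 80 = 4·17 + 12, 17 = 1·12 + 5, 12 = 2·5 + 2, 5 = 2·2 + 1, 2 = 2·1 + 0.
Back-substituting, 1 = 5 − 2·2 = 5 − 2·(12 − 2·5) = −2·12 + 5·5 = −2·12 + 5·(17 − 1·12) = 5·17 − 7·12 = 5·17 − 7·(80 − 4·17) = −7·80 + 33·17 = −7·80 + 33·(337 − 4·80) = 33·337 − 139·80; that is, 337·33 + 80·(-139) = 1.
Times 291: 337·9603 + 80·(-40449) = 291, so (9603, -40449) solves it.
Subtracting 120·80 from u and adding 120·337 to v gives the tidier solution (3, -9).
Check: 674·3 + 160·(-9) = 2022 − 1440 = 582. ✓

u = 3, v = -9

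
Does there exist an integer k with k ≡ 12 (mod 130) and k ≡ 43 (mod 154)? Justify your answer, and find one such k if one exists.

Both moduli are multiples of 2 = gcd(130, 154), so any solution would satisfy k ≡ 12 and k ≡ 43 modulo 2 simultaneously.
But 12 mod 2 = 0 while 43 mod 2 = 1, a contradiction.
Therefore no such k exists.

No such integer exists.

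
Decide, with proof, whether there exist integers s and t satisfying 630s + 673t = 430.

s = 663, t = -620

630 and 673 are coprime, so 630s + 673t ranges over all of ℤ.
Run the Euclidean algorithm on 673 and 630: 673 = 1·630 + 43, 630 = 14·43 + 28, 43 = 1·28 + 15, 28 = 1·15 + 13, 15 = 1·13 + 2, 13 = 6·2 + 1, 2 = 2·1 + 0.
Unwinding: 1 = 13 − 6·2 = 13 − 6·(15 − 1·13) = −6·15 + 7·13 = −6·15 + 7·(28 − 1·15) = 7·28 − 13·15 = 7·28 − 13·(43 − 1·28) = −13·43 + 20·28 = −13·43 + 20·(630 − 14·43) = 20·630 − 293·43 = 20·630 − 293·(673 − 1·630) = −293·673 + 313·630, i.e. 630·313 + 673·(-293) = 1.
Times 430: 630·134590 + 673·(-125990) = 430, so (134590, -125990) solves it.
Subtracting 199·673 from s and adding 199·630 to t gives the tidier solution (663, -620).
Check: 630·663 + 673·(-620) = 417690 − 417260 = 430. ✓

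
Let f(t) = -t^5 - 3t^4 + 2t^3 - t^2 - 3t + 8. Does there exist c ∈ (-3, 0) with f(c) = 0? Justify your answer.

Yes, such a c exists.

f(-3) = -46 and f(0) = 8, which have opposite signs.
Since f is a polynomial it is continuous on [-3, 0].
The Intermediate Value Theorem then guarantees some c ∈ (-3, 0) with f(c) = 0.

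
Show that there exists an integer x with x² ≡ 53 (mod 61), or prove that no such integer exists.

61 is prime, so by Euler's criterion 53 is a square mod 61 iff 53^((61−1)/2) = 53^30 ≡ 1 (mod 61).
Repeated squaring mod 61: 53^2 = 2809 ≡ 3; 53^4 ≡ 3² = 9 ≡ 9; 53^8 ≡ 9² = 81 ≡ 20; 53^16 ≡ 20² = 400 ≡ 34.
Since 30 = 16 + 8 + 4 + 2, 53^30 ≡ 34 · 20 · 9 · 3; multiplying out mod 61: 34·20 = 680 ≡ 9, then 9·9 = 81 ≡ 20, then 20·3 = 60 ≡ 60. Thus 53^30 ≡ 60 ≡ −1 (mod 61).
The value −1 means 53 is a non-residue modulo 61, so x² ≡ 53 (mod 61) is impossible.

No, no such integer exists.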